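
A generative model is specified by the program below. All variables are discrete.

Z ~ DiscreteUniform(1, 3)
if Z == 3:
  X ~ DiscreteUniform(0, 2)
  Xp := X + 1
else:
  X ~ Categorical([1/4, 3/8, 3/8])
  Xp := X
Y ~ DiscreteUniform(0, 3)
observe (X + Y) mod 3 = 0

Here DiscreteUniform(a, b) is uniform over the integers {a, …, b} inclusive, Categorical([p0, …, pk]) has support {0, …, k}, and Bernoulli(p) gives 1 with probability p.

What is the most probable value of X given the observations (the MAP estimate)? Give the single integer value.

argmax_v P(X = v | obs) = 0

Enumerate traces; 12 have nonzero weight after conditioning:
  (Z=1, X=0, Y=0) weight 1/48
  (Z=1, X=0, Y=3) weight 1/48
  (Z=1, X=1, Y=2) weight 1/32
  (Z=1, X=2, Y=1) weight 1/32
  (Z=2, X=0, Y=0) weight 1/48
  (Z=2, X=0, Y=3) weight 1/48
  (Z=2, X=1, Y=2) weight 1/32
  (Z=2, X=2, Y=1) weight 1/32
  … 4 more
Group by X:
  weight(X=0) = 5/36
  weight(X=1) = 13/144
  weight(X=2) = 13/144
Total weight = 5/36 + 13/144 + 13/144 = 23/72
P(X=0 | obs) = 5/36 / 23/72 = 10/23
P(X=1 | obs) = 13/144 / 23/72 = 13/46
P(X=2 | obs) = 13/144 / 23/72 = 13/46
argmax = 0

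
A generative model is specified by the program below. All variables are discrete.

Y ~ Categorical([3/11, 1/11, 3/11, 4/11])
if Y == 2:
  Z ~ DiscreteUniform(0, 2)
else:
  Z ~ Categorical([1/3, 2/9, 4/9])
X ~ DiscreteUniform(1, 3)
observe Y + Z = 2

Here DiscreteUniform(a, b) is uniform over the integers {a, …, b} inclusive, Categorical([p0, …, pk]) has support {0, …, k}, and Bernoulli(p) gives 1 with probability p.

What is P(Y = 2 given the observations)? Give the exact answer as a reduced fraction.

Enumerate traces; 9 have nonzero weight after conditioning:
  (Y=0, Z=2, X=1) weight 4/99
  (Y=0, Z=2, X=2) weight 4/99
  (Y=0, Z=2, X=3) weight 4/99
  (Y=1, Z=1, X=1) weight 2/297
  (Y=1, Z=1, X=2) weight 2/297
  (Y=1, Z=1, X=3) weight 2/297
  (Y=2, Z=0, X=1) weight 1/33
  (Y=2, Z=0, X=2) weight 1/33
  … 1 more
Group by Y:
  weight(Y=0) = 4/33
  weight(Y=1) = 2/99
  weight(Y=2) = 1/11
Total weight = 4/33 + 2/99 + 1/11 = 23/99
P(Y=0 | obs) = 4/33 / 23/99 = 12/23
P(Y=1 | obs) = 2/99 / 23/99 = 2/23
P(Y=2 | obs) = 1/11 / 23/99 = 9/23

P(Y = 2 | obs) = 9/23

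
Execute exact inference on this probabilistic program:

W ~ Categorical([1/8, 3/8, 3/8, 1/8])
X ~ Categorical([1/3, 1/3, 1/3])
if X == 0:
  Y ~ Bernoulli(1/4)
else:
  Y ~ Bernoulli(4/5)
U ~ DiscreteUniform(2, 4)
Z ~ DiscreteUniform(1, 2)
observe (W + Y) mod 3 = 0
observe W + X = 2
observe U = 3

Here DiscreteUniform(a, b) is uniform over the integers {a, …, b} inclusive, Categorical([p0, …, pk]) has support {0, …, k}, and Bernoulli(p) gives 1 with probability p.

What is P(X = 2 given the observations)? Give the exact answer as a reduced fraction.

Enumerate traces; 4 have nonzero weight after conditioning:
  (W=0, X=2, Y=0, U=3, Z=1) weight 1/720
  (W=0, X=2, Y=0, U=3, Z=2) weight 1/720
  (W=2, X=0, Y=1, U=3, Z=1) weight 1/192
  (W=2, X=0, Y=1, U=3, Z=2) weight 1/192
Group by X:
  weight(X=0) = 1/96
  weight(X=2) = 1/360
Total weight = 1/96 + 1/360 = 19/1440
P(X=0 | obs) = 1/96 / 19/1440 = 15/19
P(X=2 | obs) = 1/360 / 19/1440 = 4/19

P(X = 2 | obs) = 4/19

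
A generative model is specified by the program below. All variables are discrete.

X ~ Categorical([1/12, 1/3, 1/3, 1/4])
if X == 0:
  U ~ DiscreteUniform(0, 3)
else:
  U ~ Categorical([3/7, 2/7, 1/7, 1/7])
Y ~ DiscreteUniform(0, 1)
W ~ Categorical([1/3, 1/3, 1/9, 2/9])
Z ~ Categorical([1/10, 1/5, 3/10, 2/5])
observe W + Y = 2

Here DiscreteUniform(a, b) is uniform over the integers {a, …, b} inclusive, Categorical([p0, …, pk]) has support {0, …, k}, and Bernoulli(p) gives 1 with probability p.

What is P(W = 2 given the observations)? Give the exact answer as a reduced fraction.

Enumerate traces; 128 have nonzero weight after conditioning:
  (X=0, U=0, Y=0, W=2, Z=0) weight 1/8640
  (X=0, U=0, Y=0, W=2, Z=1) weight 1/4320
  (X=0, U=0, Y=0, W=2, Z=2) weight 1/2880
  (X=0, U=0, Y=0, W=2, Z=3) weight 1/2160
  (X=0, U=0, Y=1, W=1, Z=0) weight 1/2880
  (X=0, U=0, Y=1, W=1, Z=1) weight 1/1440
  (X=0, U=0, Y=1, W=1, Z=2) weight 1/960
  (X=0, U=0, Y=1, W=1, Z=3) weight 1/720
  … 120 more
Group by W:
  weight(W=1) = 1/6
  weight(W=2) = 1/18
Total weight = 1/6 + 1/18 = 2/9
P(W=1 | obs) = 1/6 / 2/9 = 3/4
P(W=2 | obs) = 1/18 / 2/9 = 1/4

P(W = 2 | obs) = 1/4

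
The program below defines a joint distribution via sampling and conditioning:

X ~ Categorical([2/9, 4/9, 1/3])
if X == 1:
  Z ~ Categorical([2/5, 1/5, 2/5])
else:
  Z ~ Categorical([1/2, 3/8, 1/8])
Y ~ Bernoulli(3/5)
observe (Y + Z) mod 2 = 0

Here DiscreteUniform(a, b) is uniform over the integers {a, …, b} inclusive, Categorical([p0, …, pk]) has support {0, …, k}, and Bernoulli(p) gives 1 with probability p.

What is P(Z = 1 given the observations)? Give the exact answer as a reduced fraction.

Enumerate traces; 9 have nonzero weight after conditioning:
  (X=0, Z=0, Y=0) weight 2/45
  (X=0, Z=1, Y=1) weight 1/20
  (X=0, Z=2, Y=0) weight 1/90
  (X=1, Z=0, Y=0) weight 16/225
  (X=1, Z=1, Y=1) weight 4/75
  (X=1, Z=2, Y=0) weight 16/225
  (X=2, Z=0, Y=0) weight 1/15
  (X=2, Z=1, Y=1) weight 3/40
  … 1 more
Group by Z:
  weight(Z=0) = 41/225
  weight(Z=1) = 107/600
  weight(Z=2) = 89/900
Total weight = 41/225 + 107/600 + 89/900 = 827/1800
P(Z=0 | obs) = 41/225 / 827/1800 = 328/827
P(Z=1 | obs) = 107/600 / 827/1800 = 321/827
P(Z=2 | obs) = 89/900 / 827/1800 = 178/827

P(Z = 1 | obs) = 321/827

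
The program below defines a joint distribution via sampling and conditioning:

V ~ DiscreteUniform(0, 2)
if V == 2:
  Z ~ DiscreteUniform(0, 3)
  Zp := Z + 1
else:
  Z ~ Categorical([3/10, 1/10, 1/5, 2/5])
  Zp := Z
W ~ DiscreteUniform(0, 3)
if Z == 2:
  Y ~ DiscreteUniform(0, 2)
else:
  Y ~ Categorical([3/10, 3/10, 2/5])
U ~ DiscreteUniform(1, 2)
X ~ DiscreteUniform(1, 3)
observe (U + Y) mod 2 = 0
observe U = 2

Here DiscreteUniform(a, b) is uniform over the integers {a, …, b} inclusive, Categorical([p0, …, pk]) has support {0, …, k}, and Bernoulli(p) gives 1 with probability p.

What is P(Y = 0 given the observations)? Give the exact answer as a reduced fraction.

P(Y = 0 | obs) = 553/1247

Enumerate traces; 288 have nonzero weight after conditioning:
  (V=0, Z=0, W=0, Y=0, U=2, X=1) weight 1/800
  (V=0, Z=0, W=0, Y=0, U=2, X=2) weight 1/800
  (V=0, Z=0, W=0, Y=0, U=2, X=3) weight 1/800
  (V=0, Z=0, W=0, Y=2, U=2, X=1) weight 1/600
  (V=0, Z=0, W=0, Y=2, U=2, X=2) weight 1/600
  (V=0, Z=0, W=0, Y=2, U=2, X=3) weight 1/600
  (V=0, Z=0, W=1, Y=0, U=2, X=1) weight 1/800
  (V=0, Z=0, W=1, Y=0, U=2, X=2) weight 1/800
  … 280 more
Group by Y:
  weight(Y=0) = 553/3600
  weight(Y=2) = 347/1800
Total weight = 553/3600 + 347/1800 = 1247/3600
P(Y=0 | obs) = 553/3600 / 1247/3600 = 553/1247
P(Y=2 | obs) = 347/1800 / 1247/3600 = 694/1247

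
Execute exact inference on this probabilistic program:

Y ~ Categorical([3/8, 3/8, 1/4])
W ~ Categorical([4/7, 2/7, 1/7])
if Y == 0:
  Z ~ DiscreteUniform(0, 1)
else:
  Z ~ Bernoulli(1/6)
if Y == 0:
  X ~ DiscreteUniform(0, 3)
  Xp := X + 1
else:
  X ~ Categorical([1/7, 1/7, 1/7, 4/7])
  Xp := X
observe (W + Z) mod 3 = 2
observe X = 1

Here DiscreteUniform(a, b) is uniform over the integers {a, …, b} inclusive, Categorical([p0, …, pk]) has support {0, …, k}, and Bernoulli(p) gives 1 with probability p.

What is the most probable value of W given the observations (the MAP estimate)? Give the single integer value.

argmax_v P(W = v | obs) = 1

Enumerate traces; 6 have nonzero weight after conditioning:
  (Y=0, W=1, Z=1, X=1) weight 3/224
  (Y=0, W=2, Z=0, X=1) weight 3/448
  (Y=1, W=1, Z=1, X=1) weight 1/392
  (Y=1, W=2, Z=0, X=1) weight 5/784
  (Y=2, W=1, Z=1, X=1) weight 1/588
  (Y=2, W=2, Z=0, X=1) weight 5/1176
Group by W:
  weight(W=1) = 83/4704
  weight(W=2) = 163/9408
Total weight = 83/4704 + 163/9408 = 47/1344
P(W=1 | obs) = 83/4704 / 47/1344 = 166/329
P(W=2 | obs) = 163/9408 / 47/1344 = 163/329
argmax = 1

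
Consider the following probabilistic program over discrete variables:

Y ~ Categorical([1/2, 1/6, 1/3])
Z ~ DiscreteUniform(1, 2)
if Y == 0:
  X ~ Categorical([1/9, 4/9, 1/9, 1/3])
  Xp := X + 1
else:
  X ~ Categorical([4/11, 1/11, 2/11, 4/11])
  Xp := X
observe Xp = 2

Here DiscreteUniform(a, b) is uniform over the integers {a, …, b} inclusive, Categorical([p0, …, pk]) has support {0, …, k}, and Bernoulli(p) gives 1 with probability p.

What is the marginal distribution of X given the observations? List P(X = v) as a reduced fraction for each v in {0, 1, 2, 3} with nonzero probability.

Enumerate traces; 6 have nonzero weight after conditioning:
  (Y=0, Z=1, X=1) weight 1/9
  (Y=0, Z=2, X=1) weight 1/9
  (Y=1, Z=1, X=2) weight 1/66
  (Y=1, Z=2, X=2) weight 1/66
  (Y=2, Z=1, X=2) weight 1/33
  (Y=2, Z=2, X=2) weight 1/33
Group by X:
  weight(X=1) = 2/9
  weight(X=2) = 1/11
Total weight = 2/9 + 1/11 = 31/99
P(X=1 | obs) = 2/9 / 31/99 = 22/31
P(X=2 | obs) = 1/11 / 31/99 = 9/31

P(X=1) = 22/31, P(X=2) = 9/31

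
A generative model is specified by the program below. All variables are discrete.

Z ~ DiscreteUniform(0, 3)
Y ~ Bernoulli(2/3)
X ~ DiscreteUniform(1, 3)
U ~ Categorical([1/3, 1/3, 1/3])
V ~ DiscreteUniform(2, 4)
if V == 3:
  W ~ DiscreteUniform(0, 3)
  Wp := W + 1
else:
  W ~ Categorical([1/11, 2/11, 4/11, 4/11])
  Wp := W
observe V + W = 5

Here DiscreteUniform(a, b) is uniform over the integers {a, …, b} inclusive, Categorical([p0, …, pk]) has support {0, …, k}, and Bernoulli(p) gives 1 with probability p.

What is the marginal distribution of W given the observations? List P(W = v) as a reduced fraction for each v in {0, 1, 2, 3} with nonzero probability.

Enumerate traces; 216 have nonzero weight after conditioning:
  (Z=0, Y=0, X=1, U=0, V=2, W=3) weight 1/891
  (Z=0, Y=0, X=1, U=0, V=3, W=2) weight 1/1296
  (Z=0, Y=0, X=1, U=0, V=4, W=1) weight 1/1782
  (Z=0, Y=0, X=1, U=1, V=2, W=3) weight 1/891
  (Z=0, Y=0, X=1, U=1, V=3, W=2) weight 1/1296
  (Z=0, Y=0, X=1, U=1, V=4, W=1) weight 1/1782
  (Z=0, Y=0, X=1, U=2, V=2, W=3) weight 1/891
  (Z=0, Y=0, X=1, U=2, V=3, W=2) weight 1/1296
  … 208 more
Group by W:
  weight(W=1) = 2/33
  weight(W=2) = 1/12
  weight(W=3) = 4/33
Total weight = 2/33 + 1/12 + 4/33 = 35/132
P(W=1 | obs) = 2/33 / 35/132 = 8/35
P(W=2 | obs) = 1/12 / 35/132 = 11/35
P(W=3 | obs) = 4/33 / 35/132 = 16/35

P(W=1) = 8/35, P(W=2) = 11/35, P(W=3) = 16/35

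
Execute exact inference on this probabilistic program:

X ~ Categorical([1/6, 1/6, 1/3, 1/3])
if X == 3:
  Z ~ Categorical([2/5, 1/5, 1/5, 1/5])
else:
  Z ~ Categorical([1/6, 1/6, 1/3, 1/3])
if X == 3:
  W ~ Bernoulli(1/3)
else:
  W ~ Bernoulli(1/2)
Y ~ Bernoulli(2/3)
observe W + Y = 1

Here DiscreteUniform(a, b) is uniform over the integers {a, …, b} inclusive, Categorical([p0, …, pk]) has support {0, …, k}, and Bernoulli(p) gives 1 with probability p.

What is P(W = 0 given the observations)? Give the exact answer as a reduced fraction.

P(W = 0 | obs) = 5/7

Enumerate traces; 32 have nonzero weight after conditioning:
  (X=0, Z=0, W=0, Y=1) weight 1/108
  (X=0, Z=0, W=1, Y=0) weight 1/216
  (X=0, Z=1, W=0, Y=1) weight 1/108
  (X=0, Z=1, W=1, Y=0) weight 1/216
  (X=0, Z=2, W=0, Y=1) weight 1/54
  (X=0, Z=2, W=1, Y=0) weight 1/108
  (X=0, Z=3, W=0, Y=1) weight 1/54
  (X=0, Z=3, W=1, Y=0) weight 1/108
  … 24 more
Group by W:
  weight(W=0) = 10/27
  weight(W=1) = 4/27
Total weight = 10/27 + 4/27 = 14/27
P(W=0 | obs) = 10/27 / 14/27 = 5/7
P(W=1 | obs) = 4/27 / 14/27 = 2/7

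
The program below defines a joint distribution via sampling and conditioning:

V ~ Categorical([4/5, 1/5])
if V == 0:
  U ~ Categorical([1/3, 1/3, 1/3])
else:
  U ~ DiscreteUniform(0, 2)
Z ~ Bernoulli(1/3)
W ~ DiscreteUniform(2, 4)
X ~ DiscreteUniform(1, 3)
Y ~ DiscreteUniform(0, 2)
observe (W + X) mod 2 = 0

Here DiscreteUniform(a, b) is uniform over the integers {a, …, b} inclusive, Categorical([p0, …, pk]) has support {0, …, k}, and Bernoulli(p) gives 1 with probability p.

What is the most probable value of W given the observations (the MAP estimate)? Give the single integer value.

argmax_v P(W = v | obs) = 3

Enumerate traces; 144 have nonzero weight after conditioning:
  (V=0, U=0, Z=0, W=2, X=2, Y=0) weight 8/1215
  (V=0, U=0, Z=0, W=2, X=2, Y=1) weight 8/1215
  (V=0, U=0, Z=0, W=2, X=2, Y=2) weight 8/1215
  (V=0, U=0, Z=0, W=3, X=1, Y=0) weight 8/1215
  (V=0, U=0, Z=0, W=3, X=1, Y=1) weight 8/1215
  (V=0, U=0, Z=0, W=3, X=1, Y=2) weight 8/1215
  (V=0, U=0, Z=0, W=3, X=3, Y=0) weight 8/1215
  (V=0, U=0, Z=0, W=3, X=3, Y=1) weight 8/1215
  (V=0, U=0, Z=0, W=4, X=2, Y=0) weight 8/1215
  … 135 more
Group by W:
  weight(W=2) = 1/9
  weight(W=3) = 2/9
  weight(W=4) = 1/9
Total weight = 1/9 + 2/9 + 1/9 = 4/9
P(W=2 | obs) = 1/9 / 4/9 = 1/4
P(W=3 | obs) = 2/9 / 4/9 = 1/2
P(W=4 | obs) = 1/9 / 4/9 = 1/4
argmax = 3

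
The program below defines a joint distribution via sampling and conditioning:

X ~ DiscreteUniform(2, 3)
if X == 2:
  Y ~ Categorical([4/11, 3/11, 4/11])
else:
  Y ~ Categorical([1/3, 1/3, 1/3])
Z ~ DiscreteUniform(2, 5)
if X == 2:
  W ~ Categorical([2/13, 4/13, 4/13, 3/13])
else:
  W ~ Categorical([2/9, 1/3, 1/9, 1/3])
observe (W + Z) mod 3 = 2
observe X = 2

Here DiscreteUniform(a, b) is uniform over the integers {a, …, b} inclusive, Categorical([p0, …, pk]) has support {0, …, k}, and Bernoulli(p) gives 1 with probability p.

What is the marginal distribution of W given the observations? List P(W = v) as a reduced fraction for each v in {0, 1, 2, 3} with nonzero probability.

P(W=0) = 2/9, P(W=1) = 2/9, P(W=2) = 2/9, P(W=3) = 1/3

Enumerate traces; 18 have nonzero weight after conditioning:
  (X=2, Y=0, Z=2, W=0) weight 1/143
  (X=2, Y=0, Z=2, W=3) weight 3/286
  (X=2, Y=0, Z=3, W=2) weight 2/143
  (X=2, Y=0, Z=4, W=1) weight 2/143
  (X=2, Y=0, Z=5, W=0) weight 1/143
  (X=2, Y=0, Z=5, W=3) weight 3/286
  (X=2, Y=1, Z=2, W=0) weight 3/572
  (X=2, Y=1, Z=2, W=3) weight 9/1144
  … 10 more
Group by W:
  weight(W=0) = 1/26
  weight(W=1) = 1/26
  weight(W=2) = 1/26
  weight(W=3) = 3/52
Total weight = 1/26 + 1/26 + 1/26 + 3/52 = 9/52
P(W=0 | obs) = 1/26 / 9/52 = 2/9
P(W=1 | obs) = 1/26 / 9/52 = 2/9
P(W=2 | obs) = 1/26 / 9/52 = 2/9
P(W=3 | obs) = 3/52 / 9/52 = 1/3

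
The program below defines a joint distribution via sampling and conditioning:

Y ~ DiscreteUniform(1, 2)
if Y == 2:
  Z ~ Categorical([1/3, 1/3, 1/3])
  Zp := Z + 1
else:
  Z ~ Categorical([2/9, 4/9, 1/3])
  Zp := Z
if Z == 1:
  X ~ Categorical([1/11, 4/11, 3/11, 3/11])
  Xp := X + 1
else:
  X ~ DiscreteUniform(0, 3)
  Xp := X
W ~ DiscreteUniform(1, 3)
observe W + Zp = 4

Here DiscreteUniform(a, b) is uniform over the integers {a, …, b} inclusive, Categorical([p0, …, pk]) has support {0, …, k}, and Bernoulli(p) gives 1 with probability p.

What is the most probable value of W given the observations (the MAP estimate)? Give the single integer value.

argmax_v P(W = v | obs) = 3

Enumerate traces; 20 have nonzero weight after conditioning:
  (Y=1, Z=1, X=0, W=3) weight 2/297
  (Y=1, Z=1, X=1, W=3) weight 8/297
  (Y=1, Z=1, X=2, W=3) weight 2/99
  (Y=1, Z=1, X=3, W=3) weight 2/99
  (Y=1, Z=2, X=0, W=2) weight 1/72
  (Y=1, Z=2, X=1, W=2) weight 1/72
  (Y=1, Z=2, X=2, W=2) weight 1/72
  (Y=1, Z=2, X=3, W=2) weight 1/72
  (Y=2, Z=2, X=0, W=1) weight 1/72
  … 11 more
Group by W:
  weight(W=1) = 1/18
  weight(W=2) = 1/9
  weight(W=3) = 7/54
Total weight = 1/18 + 1/9 + 7/54 = 8/27
P(W=1 | obs) = 1/18 / 8/27 = 3/16
P(W=2 | obs) = 1/9 / 8/27 = 3/8
P(W=3 | obs) = 7/54 / 8/27 = 7/16
argmax = 3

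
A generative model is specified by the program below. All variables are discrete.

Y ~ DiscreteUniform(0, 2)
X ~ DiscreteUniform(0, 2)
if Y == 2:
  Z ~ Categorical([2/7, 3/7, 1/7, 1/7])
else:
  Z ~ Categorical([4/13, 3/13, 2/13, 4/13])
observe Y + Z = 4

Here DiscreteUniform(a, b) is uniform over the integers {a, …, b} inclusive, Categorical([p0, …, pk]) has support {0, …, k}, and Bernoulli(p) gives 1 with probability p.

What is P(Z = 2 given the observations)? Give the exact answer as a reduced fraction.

Enumerate traces; 6 have nonzero weight after conditioning:
  (Y=1, X=0, Z=3) weight 4/117
  (Y=1, X=1, Z=3) weight 4/117
  (Y=1, X=2, Z=3) weight 4/117
  (Y=2, X=0, Z=2) weight 1/63
  (Y=2, X=1, Z=2) weight 1/63
  (Y=2, X=2, Z=2) weight 1/63
Group by Z:
  weight(Z=2) = 1/21
  weight(Z=3) = 4/39
Total weight = 1/21 + 4/39 = 41/273
P(Z=2 | obs) = 1/21 / 41/273 = 13/41
P(Z=3 | obs) = 4/39 / 41/273 = 28/41

P(Z = 2 | obs) = 13/41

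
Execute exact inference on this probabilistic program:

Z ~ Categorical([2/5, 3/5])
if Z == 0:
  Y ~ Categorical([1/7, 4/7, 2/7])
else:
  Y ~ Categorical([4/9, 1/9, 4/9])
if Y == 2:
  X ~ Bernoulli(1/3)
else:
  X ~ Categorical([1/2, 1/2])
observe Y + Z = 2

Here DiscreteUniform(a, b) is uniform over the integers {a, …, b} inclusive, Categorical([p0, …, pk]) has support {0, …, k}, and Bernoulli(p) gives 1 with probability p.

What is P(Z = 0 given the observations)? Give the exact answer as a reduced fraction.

P(Z = 0 | obs) = 12/19

Enumerate traces; 4 have nonzero weight after conditioning:
  (Z=0, Y=2, X=0) weight 8/105
  (Z=0, Y=2, X=1) weight 4/105
  (Z=1, Y=1, X=0) weight 1/30
  (Z=1, Y=1, X=1) weight 1/30
Group by Z:
  weight(Z=0) = 4/35
  weight(Z=1) = 1/15
Total weight = 4/35 + 1/15 = 19/105
P(Z=0 | obs) = 4/35 / 19/105 = 12/19
P(Z=1 | obs) = 1/15 / 19/105 = 7/19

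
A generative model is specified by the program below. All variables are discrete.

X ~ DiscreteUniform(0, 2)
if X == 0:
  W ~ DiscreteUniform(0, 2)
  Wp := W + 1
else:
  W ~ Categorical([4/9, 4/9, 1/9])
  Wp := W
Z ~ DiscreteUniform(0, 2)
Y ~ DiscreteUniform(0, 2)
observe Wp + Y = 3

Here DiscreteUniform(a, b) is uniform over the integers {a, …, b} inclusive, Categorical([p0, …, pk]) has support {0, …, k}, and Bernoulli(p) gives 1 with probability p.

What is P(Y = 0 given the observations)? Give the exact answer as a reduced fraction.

P(Y = 0 | obs) = 3/19

Enumerate traces; 21 have nonzero weight after conditioning:
  (X=0, W=0, Z=0, Y=2) weight 1/81
  (X=0, W=0, Z=1, Y=2) weight 1/81
  (X=0, W=0, Z=2, Y=2) weight 1/81
  (X=0, W=1, Z=0, Y=1) weight 1/81
  (X=0, W=1, Z=1, Y=1) weight 1/81
  (X=0, W=1, Z=2, Y=1) weight 1/81
  (X=0, W=2, Z=0, Y=0) weight 1/81
  (X=0, W=2, Z=1, Y=0) weight 1/81
  … 13 more
Group by Y:
  weight(Y=0) = 1/27
  weight(Y=1) = 5/81
  weight(Y=2) = 11/81
Total weight = 1/27 + 5/81 + 11/81 = 19/81
P(Y=0 | obs) = 1/27 / 19/81 = 3/19
P(Y=1 | obs) = 5/81 / 19/81 = 5/19
P(Y=2 | obs) = 11/81 / 19/81 = 11/19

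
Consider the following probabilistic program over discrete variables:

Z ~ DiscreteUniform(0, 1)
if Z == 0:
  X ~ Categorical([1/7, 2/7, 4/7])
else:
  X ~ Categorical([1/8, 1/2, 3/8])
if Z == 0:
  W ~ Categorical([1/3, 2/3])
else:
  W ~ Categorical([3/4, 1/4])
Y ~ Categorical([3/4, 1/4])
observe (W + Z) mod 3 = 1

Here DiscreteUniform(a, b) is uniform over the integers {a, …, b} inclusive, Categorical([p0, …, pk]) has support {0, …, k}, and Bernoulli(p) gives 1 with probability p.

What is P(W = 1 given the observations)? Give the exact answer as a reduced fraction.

P(W = 1 | obs) = 8/17

Enumerate traces; 12 have nonzero weight after conditioning:
  (Z=0, X=0, W=1, Y=0) weight 1/28
  (Z=0, X=0, W=1, Y=1) weight 1/84
  (Z=0, X=1, W=1, Y=0) weight 1/14
  (Z=0, X=1, W=1, Y=1) weight 1/42
  (Z=0, X=2, W=1, Y=0) weight 1/7
  (Z=0, X=2, W=1, Y=1) weight 1/21
  (Z=1, X=0, W=0, Y=0) weight 9/256
  (Z=1, X=0, W=0, Y=1) weight 3/256
  … 4 more
Group by W:
  weight(W=0) = 3/8
  weight(W=1) = 1/3
Total weight = 3/8 + 1/3 = 17/24
P(W=0 | obs) = 3/8 / 17/24 = 9/17
P(W=1 | obs) = 1/3 / 17/24 = 8/17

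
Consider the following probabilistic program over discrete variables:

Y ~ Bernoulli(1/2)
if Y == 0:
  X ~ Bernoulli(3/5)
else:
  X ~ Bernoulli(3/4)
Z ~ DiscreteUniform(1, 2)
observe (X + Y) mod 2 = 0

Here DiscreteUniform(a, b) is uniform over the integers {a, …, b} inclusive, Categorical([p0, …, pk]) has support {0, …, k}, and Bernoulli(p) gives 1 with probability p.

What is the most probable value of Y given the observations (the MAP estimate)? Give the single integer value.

argmax_v P(Y = v | obs) = 1

Enumerate traces; 4 have nonzero weight after conditioning:
  (Y=0, X=0, Z=1) weight 1/10
  (Y=0, X=0, Z=2) weight 1/10
  (Y=1, X=1, Z=1) weight 3/16
  (Y=1, X=1, Z=2) weight 3/16
Group by Y:
  weight(Y=0) = 1/5
  weight(Y=1) = 3/8
Total weight = 1/5 + 3/8 = 23/40
P(Y=0 | obs) = 1/5 / 23/40 = 8/23
P(Y=1 | obs) = 3/8 / 23/40 = 15/23
argmax = 1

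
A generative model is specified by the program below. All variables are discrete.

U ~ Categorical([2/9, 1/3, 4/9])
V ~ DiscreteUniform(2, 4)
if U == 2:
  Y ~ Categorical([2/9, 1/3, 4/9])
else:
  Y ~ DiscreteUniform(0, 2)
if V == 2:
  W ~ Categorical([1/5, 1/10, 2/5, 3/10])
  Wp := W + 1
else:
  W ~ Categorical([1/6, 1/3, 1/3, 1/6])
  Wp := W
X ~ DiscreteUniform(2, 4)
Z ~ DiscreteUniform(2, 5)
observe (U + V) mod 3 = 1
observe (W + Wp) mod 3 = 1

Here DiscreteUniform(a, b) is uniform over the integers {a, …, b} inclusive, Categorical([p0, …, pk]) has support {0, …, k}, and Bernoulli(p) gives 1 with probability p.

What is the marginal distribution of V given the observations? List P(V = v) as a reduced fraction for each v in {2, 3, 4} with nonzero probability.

P(V=2) = 6/11, P(V=3) = 3/11, P(V=4) = 2/11

Enumerate traces; 144 have nonzero weight after conditioning:
  (U=0, V=4, Y=0, W=2, X=2, Z=2) weight 1/1458
  (U=0, V=4, Y=0, W=2, X=2, Z=3) weight 1/1458
  (U=0, V=4, Y=0, W=2, X=2, Z=4) weight 1/1458
  (U=0, V=4, Y=0, W=2, X=2, Z=5) weight 1/1458
  (U=0, V=4, Y=0, W=2, X=3, Z=2) weight 1/1458
  (U=0, V=4, Y=0, W=2, X=3, Z=3) weight 1/1458
  (U=0, V=4, Y=0, W=2, X=3, Z=4) weight 1/1458
  (U=0, V=4, Y=0, W=2, X=3, Z=5) weight 1/1458
  (U=1, V=3, Y=0, W=2, X=2, Z=2) weight 1/972
  (U=2, V=2, Y=0, W=0, X=2, Z=2) weight 2/3645
  … 134 more
Group by V:
  weight(V=2) = 2/27
  weight(V=3) = 1/27
  weight(V=4) = 2/81
Total weight = 2/27 + 1/27 + 2/81 = 11/81
P(V=2 | obs) = 2/27 / 11/81 = 6/11
P(V=3 | obs) = 1/27 / 11/81 = 3/11
P(V=4 | obs) = 2/81 / 11/81 = 2/11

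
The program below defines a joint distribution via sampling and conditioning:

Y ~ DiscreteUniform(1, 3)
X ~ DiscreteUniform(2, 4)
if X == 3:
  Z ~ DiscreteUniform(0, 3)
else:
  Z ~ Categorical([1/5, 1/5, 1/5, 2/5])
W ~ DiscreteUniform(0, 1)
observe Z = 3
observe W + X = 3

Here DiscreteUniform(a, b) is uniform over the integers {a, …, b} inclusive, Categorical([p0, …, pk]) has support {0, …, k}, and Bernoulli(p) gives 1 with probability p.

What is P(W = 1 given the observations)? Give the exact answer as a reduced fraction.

P(W = 1 | obs) = 8/13

Enumerate traces; 6 have nonzero weight after conditioning:
  (Y=1, X=2, Z=3, W=1) weight 1/45
  (Y=1, X=3, Z=3, W=0) weight 1/72
  (Y=2, X=2, Z=3, W=1) weight 1/45
  (Y=2, X=3, Z=3, W=0) weight 1/72
  (Y=3, X=2, Z=3, W=1) weight 1/45
  (Y=3, X=3, Z=3, W=0) weight 1/72
Group by W:
  weight(W=0) = 1/24
  weight(W=1) = 1/15
Total weight = 1/24 + 1/15 = 13/120
P(W=0 | obs) = 1/24 / 13/120 = 5/13
P(W=1 | obs) = 1/15 / 13/120 = 8/13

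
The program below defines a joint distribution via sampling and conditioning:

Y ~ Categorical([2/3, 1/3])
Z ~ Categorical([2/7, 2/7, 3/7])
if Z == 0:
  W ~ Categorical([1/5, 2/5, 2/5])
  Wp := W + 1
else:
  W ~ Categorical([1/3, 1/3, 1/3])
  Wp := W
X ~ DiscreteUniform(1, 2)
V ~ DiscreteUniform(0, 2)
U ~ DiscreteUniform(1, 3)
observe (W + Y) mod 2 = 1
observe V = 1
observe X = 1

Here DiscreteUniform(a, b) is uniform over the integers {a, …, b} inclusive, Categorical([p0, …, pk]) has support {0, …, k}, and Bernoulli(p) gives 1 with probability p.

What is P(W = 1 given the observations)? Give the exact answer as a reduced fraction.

Enumerate traces; 27 have nonzero weight after conditioning:
  (Y=0, Z=0, W=1, X=1, V=1, U=1) weight 4/945
  (Y=0, Z=0, W=1, X=1, V=1, U=2) weight 4/945
  (Y=0, Z=0, W=1, X=1, V=1, U=3) weight 4/945
  (Y=0, Z=1, W=1, X=1, V=1, U=1) weight 2/567
  (Y=0, Z=1, W=1, X=1, V=1, U=2) weight 2/567
  (Y=0, Z=1, W=1, X=1, V=1, U=3) weight 2/567
  (Y=0, Z=2, W=1, X=1, V=1, U=1) weight 1/189
  (Y=0, Z=2, W=1, X=1, V=1, U=2) weight 1/189
  (Y=1, Z=0, W=0, X=1, V=1, U=1) weight 1/945
  (Y=1, Z=0, W=2, X=1, V=1, U=1) weight 2/945
  … 17 more
Group by W:
  weight(W=0) = 31/1890
  weight(W=1) = 37/945
  weight(W=2) = 37/1890
Total weight = 31/1890 + 37/945 + 37/1890 = 71/945
P(W=0 | obs) = 31/1890 / 71/945 = 31/142
P(W=1 | obs) = 37/945 / 71/945 = 37/71
P(W=2 | obs) = 37/1890 / 71/945 = 37/142

P(W = 1 | obs) = 37/71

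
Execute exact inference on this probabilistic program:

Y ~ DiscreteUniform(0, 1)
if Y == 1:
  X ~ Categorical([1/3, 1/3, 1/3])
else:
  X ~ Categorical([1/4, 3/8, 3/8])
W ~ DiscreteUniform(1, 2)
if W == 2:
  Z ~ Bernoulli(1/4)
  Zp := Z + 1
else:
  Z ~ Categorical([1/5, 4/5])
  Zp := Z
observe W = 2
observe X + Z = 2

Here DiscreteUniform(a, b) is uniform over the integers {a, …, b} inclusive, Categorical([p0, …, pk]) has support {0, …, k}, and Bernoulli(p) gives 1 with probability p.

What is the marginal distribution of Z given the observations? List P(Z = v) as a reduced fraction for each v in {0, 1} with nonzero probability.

P(Z=0) = 3/4, P(Z=1) = 1/4

Enumerate traces; 4 have nonzero weight after conditioning:
  (Y=0, X=1, W=2, Z=1) weight 3/128
  (Y=0, X=2, W=2, Z=0) weight 9/128
  (Y=1, X=1, W=2, Z=1) weight 1/48
  (Y=1, X=2, W=2, Z=0) weight 1/16
Group by Z:
  weight(Z=0) = 17/128
  weight(Z=1) = 17/384
Total weight = 17/128 + 17/384 = 17/96
P(Z=0 | obs) = 17/128 / 17/96 = 3/4
P(Z=1 | obs) = 17/384 / 17/96 = 1/4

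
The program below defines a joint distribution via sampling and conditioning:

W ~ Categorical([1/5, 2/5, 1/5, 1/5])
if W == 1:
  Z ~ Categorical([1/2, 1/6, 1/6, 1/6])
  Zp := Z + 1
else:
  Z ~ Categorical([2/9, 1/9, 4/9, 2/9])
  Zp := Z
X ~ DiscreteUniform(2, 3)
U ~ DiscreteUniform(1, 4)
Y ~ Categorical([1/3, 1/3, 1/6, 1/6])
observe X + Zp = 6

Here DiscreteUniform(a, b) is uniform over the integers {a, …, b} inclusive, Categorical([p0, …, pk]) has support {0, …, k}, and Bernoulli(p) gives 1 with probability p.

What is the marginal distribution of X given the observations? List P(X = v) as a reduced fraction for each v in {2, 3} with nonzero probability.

Enumerate traces; 80 have nonzero weight after conditioning:
  (W=0, Z=3, X=3, U=1, Y=0) weight 1/540
  (W=0, Z=3, X=3, U=1, Y=1) weight 1/540
  (W=0, Z=3, X=3, U=1, Y=2) weight 1/1080
  (W=0, Z=3, X=3, U=1, Y=3) weight 1/1080
  (W=0, Z=3, X=3, U=2, Y=0) weight 1/540
  (W=0, Z=3, X=3, U=2, Y=1) weight 1/540
  (W=0, Z=3, X=3, U=2, Y=2) weight 1/1080
  (W=0, Z=3, X=3, U=2, Y=3) weight 1/1080
  (W=1, Z=3, X=2, U=1, Y=0) weight 1/360
  … 71 more
Group by X:
  weight(X=2) = 1/30
  weight(X=3) = 1/10
Total weight = 1/30 + 1/10 = 2/15
P(X=2 | obs) = 1/30 / 2/15 = 1/4
P(X=3 | obs) = 1/10 / 2/15 = 3/4

P(X=2) = 1/4, P(X=3) = 3/4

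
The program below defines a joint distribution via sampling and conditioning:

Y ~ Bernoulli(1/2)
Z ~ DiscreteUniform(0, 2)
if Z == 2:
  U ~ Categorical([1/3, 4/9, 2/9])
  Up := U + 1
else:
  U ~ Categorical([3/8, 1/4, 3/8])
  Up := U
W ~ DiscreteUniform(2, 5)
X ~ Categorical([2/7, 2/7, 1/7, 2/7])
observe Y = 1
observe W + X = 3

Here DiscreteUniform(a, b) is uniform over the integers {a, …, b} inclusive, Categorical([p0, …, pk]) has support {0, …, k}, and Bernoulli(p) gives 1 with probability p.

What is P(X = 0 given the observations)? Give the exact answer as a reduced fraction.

Enumerate traces; 18 have nonzero weight after conditioning:
  (Y=1, Z=0, U=0, W=2, X=1) weight 1/224
  (Y=1, Z=0, U=0, W=3, X=0) weight 1/224
  (Y=1, Z=0, U=1, W=2, X=1) weight 1/336
  (Y=1, Z=0, U=1, W=3, X=0) weight 1/336
  (Y=1, Z=0, U=2, W=2, X=1) weight 1/224
  (Y=1, Z=0, U=2, W=3, X=0) weight 1/224
  (Y=1, Z=1, U=0, W=2, X=1) weight 1/224
  (Y=1, Z=1, U=0, W=3, X=0) weight 1/224
  … 10 more
Group by X:
  weight(X=0) = 1/28
  weight(X=1) = 1/28
Total weight = 1/28 + 1/28 = 1/14
P(X=0 | obs) = 1/28 / 1/14 = 1/2
P(X=1 | obs) = 1/28 / 1/14 = 1/2

P(X = 0 | obs) = 1/2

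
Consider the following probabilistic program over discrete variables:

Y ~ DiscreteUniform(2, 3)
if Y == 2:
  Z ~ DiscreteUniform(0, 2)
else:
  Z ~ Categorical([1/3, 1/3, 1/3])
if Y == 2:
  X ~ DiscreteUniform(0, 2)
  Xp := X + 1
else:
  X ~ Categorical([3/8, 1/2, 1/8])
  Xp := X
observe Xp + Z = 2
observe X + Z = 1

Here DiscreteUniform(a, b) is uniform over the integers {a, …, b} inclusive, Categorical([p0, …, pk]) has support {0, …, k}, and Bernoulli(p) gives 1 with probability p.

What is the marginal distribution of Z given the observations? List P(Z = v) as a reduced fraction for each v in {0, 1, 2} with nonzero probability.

Enumerate traces; 2 have nonzero weight after conditioning:
  (Y=2, Z=0, X=1) weight 1/18
  (Y=2, Z=1, X=0) weight 1/18
Group by Z:
  weight(Z=0) = 1/18
  weight(Z=1) = 1/18
Total weight = 1/18 + 1/18 = 1/9
P(Z=0 | obs) = 1/18 / 1/9 = 1/2
P(Z=1 | obs) = 1/18 / 1/9 = 1/2

P(Z=0) = 1/2, P(Z=1) = 1/2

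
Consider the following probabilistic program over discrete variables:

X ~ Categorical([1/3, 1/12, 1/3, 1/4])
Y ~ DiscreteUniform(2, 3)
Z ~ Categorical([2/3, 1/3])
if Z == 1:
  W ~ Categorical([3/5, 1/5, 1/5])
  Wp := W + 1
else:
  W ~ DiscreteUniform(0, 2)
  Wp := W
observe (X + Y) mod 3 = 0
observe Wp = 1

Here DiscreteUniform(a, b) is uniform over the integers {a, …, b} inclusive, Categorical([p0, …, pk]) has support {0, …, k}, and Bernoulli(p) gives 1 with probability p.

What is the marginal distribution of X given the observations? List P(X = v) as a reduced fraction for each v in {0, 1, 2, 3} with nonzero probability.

Enumerate traces; 6 have nonzero weight after conditioning:
  (X=0, Y=3, Z=0, W=1) weight 1/27
  (X=0, Y=3, Z=1, W=0) weight 1/30
  (X=1, Y=2, Z=0, W=1) weight 1/108
  (X=1, Y=2, Z=1, W=0) weight 1/120
  (X=3, Y=3, Z=0, W=1) weight 1/36
  (X=3, Y=3, Z=1, W=0) weight 1/40
Group by X:
  weight(X=0) = 19/270
  weight(X=1) = 19/1080
  weight(X=3) = 19/360
Total weight = 19/270 + 19/1080 + 19/360 = 19/135
P(X=0 | obs) = 19/270 / 19/135 = 1/2
P(X=1 | obs) = 19/1080 / 19/135 = 1/8
P(X=3 | obs) = 19/360 / 19/135 = 3/8

P(X=0) = 1/2, P(X=1) = 1/8, P(X=3) = 3/8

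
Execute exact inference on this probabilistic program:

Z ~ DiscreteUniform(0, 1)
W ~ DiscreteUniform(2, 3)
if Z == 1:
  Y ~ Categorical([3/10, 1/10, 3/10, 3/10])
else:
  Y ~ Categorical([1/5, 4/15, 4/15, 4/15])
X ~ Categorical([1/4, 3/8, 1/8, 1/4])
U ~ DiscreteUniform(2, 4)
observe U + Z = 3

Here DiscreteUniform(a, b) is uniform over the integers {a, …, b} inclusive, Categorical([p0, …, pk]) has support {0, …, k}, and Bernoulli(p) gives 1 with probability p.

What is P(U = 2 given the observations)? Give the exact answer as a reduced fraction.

Enumerate traces; 64 have nonzero weight after conditioning:
  (Z=0, W=2, Y=0, X=0, U=3) weight 1/240
  (Z=0, W=2, Y=0, X=1, U=3) weight 1/160
  (Z=0, W=2, Y=0, X=2, U=3) weight 1/480
  (Z=0, W=2, Y=0, X=3, U=3) weight 1/240
  (Z=0, W=2, Y=1, X=0, U=3) weight 1/180
  (Z=0, W=2, Y=1, X=1, U=3) weight 1/120
  (Z=0, W=2, Y=1, X=2, U=3) weight 1/360
  (Z=0, W=2, Y=1, X=3, U=3) weight 1/180
  (Z=1, W=2, Y=0, X=0, U=2) weight 1/160
  … 55 more
Group by U:
  weight(U=2) = 1/6
  weight(U=3) = 1/6
Total weight = 1/6 + 1/6 = 1/3
P(U=2 | obs) = 1/6 / 1/3 = 1/2
P(U=3 | obs) = 1/6 / 1/3 = 1/2

P(U = 2 | obs) = 1/2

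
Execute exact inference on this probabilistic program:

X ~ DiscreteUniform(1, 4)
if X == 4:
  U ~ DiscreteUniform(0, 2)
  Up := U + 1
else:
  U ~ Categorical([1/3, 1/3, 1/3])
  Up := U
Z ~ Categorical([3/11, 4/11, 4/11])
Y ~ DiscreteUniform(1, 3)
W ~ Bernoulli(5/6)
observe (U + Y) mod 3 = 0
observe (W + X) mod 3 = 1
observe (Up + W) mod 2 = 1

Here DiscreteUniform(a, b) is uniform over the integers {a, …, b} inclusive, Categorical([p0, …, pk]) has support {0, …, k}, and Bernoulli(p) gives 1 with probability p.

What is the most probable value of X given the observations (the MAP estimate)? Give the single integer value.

Enumerate traces; 15 have nonzero weight after conditioning:
  (X=1, U=1, Z=0, Y=2, W=0) weight 1/792
  (X=1, U=1, Z=1, Y=2, W=0) weight 1/594
  (X=1, U=1, Z=2, Y=2, W=0) weight 1/594
  (X=3, U=0, Z=0, Y=3, W=1) weight 5/792
  (X=3, U=0, Z=1, Y=3, W=1) weight 5/594
  (X=3, U=0, Z=2, Y=3, W=1) weight 5/594
  (X=3, U=2, Z=0, Y=1, W=1) weight 5/792
  (X=3, U=2, Z=1, Y=1, W=1) weight 5/594
  (X=4, U=0, Z=0, Y=3, W=0) weight 1/792
  … 6 more
Group by X:
  weight(X=1) = 1/216
  weight(X=3) = 5/108
  weight(X=4) = 1/108
Total weight = 1/216 + 5/108 + 1/108 = 13/216
P(X=1 | obs) = 1/216 / 13/216 = 1/13
P(X=3 | obs) = 5/108 / 13/216 = 10/13
P(X=4 | obs) = 1/108 / 13/216 = 2/13
argmax = 3

argmax_v P(X = v | obs) = 3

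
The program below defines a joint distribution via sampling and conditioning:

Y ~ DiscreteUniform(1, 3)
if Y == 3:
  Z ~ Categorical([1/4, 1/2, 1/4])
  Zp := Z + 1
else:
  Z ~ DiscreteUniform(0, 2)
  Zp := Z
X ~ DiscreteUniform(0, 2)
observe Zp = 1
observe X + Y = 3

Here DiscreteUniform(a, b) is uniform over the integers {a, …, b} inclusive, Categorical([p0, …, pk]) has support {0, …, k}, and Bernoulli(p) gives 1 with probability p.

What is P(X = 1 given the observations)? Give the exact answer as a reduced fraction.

Enumerate traces; 3 have nonzero weight after conditioning:
  (Y=1, Z=1, X=2) weight 1/27
  (Y=2, Z=1, X=1) weight 1/27
  (Y=3, Z=0, X=0) weight 1/36
Group by X:
  weight(X=0) = 1/36
  weight(X=1) = 1/27
  weight(X=2) = 1/27
Total weight = 1/36 + 1/27 + 1/27 = 11/108
P(X=0 | obs) = 1/36 / 11/108 = 3/11
P(X=1 | obs) = 1/27 / 11/108 = 4/11
P(X=2 | obs) = 1/27 / 11/108 = 4/11

P(X = 1 | obs) = 4/11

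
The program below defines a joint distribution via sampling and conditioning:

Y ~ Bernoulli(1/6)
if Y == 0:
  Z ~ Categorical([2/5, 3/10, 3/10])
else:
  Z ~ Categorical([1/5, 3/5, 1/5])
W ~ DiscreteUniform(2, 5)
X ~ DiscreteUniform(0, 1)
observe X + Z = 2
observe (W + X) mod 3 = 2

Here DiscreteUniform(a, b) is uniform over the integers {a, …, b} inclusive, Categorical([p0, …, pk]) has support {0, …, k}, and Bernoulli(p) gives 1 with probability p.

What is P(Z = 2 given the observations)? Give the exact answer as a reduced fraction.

P(Z = 2 | obs) = 34/55

Enumerate traces; 6 have nonzero weight after conditioning:
  (Y=0, Z=1, W=4, X=1) weight 1/32
  (Y=0, Z=2, W=2, X=0) weight 1/32
  (Y=0, Z=2, W=5, X=0) weight 1/32
  (Y=1, Z=1, W=4, X=1) weight 1/80
  (Y=1, Z=2, W=2, X=0) weight 1/240
  (Y=1, Z=2, W=5, X=0) weight 1/240
Group by Z:
  weight(Z=1) = 7/160
  weight(Z=2) = 17/240
Total weight = 7/160 + 17/240 = 11/96
P(Z=1 | obs) = 7/160 / 11/96 = 21/55
P(Z=2 | obs) = 17/240 / 11/96 = 34/55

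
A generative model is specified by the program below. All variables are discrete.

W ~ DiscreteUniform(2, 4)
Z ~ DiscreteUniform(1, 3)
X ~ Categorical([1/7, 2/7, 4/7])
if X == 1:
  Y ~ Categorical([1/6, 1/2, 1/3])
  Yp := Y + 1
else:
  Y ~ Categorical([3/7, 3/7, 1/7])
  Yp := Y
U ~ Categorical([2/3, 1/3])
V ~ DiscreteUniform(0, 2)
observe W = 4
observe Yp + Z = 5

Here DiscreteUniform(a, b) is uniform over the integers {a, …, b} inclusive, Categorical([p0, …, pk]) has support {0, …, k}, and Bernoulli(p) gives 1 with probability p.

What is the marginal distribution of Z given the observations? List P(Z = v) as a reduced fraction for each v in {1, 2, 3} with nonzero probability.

Enumerate traces; 24 have nonzero weight after conditioning:
  (W=4, Z=2, X=1, Y=2, U=0, V=0) weight 4/1701
  (W=4, Z=2, X=1, Y=2, U=0, V=1) weight 4/1701
  (W=4, Z=2, X=1, Y=2, U=0, V=2) weight 4/1701
  (W=4, Z=2, X=1, Y=2, U=1, V=0) weight 2/1701
  (W=4, Z=2, X=1, Y=2, U=1, V=1) weight 2/1701
  (W=4, Z=2, X=1, Y=2, U=1, V=2) weight 2/1701
  (W=4, Z=3, X=0, Y=2, U=0, V=0) weight 2/3969
  (W=4, Z=3, X=0, Y=2, U=0, V=1) weight 2/3969
  … 16 more
Group by Z:
  weight(Z=2) = 2/189
  weight(Z=3) = 4/147
Total weight = 2/189 + 4/147 = 50/1323
P(Z=2 | obs) = 2/189 / 50/1323 = 7/25
P(Z=3 | obs) = 4/147 / 50/1323 = 18/25

P(Z=2) = 7/25, P(Z=3) = 18/25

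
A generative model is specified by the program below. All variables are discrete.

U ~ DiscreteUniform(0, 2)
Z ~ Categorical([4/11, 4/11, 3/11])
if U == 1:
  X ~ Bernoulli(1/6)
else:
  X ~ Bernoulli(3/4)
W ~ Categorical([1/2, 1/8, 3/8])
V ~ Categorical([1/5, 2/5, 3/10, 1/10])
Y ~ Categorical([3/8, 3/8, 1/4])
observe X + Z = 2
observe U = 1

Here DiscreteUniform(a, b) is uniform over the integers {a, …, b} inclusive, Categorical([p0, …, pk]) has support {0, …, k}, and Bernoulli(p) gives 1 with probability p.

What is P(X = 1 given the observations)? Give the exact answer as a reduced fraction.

Enumerate traces; 72 have nonzero weight after conditioning:
  (U=1, Z=1, X=1, W=0, V=0, Y=0) weight 1/1320
  (U=1, Z=1, X=1, W=0, V=0, Y=1) weight 1/1320
  (U=1, Z=1, X=1, W=0, V=0, Y=2) weight 1/1980
  (U=1, Z=1, X=1, W=0, V=1, Y=0) weight 1/660
  (U=1, Z=1, X=1, W=0, V=1, Y=1) weight 1/660
  (U=1, Z=1, X=1, W=0, V=1, Y=2) weight 1/990
  (U=1, Z=1, X=1, W=0, V=2, Y=0) weight 1/880
  (U=1, Z=1, X=1, W=0, V=2, Y=1) weight 1/880
  (U=1, Z=2, X=0, W=0, V=0, Y=0) weight 1/352
  … 63 more
Group by X:
  weight(X=0) = 5/66
  weight(X=1) = 2/99
Total weight = 5/66 + 2/99 = 19/198
P(X=0 | obs) = 5/66 / 19/198 = 15/19
P(X=1 | obs) = 2/99 / 19/198 = 4/19

P(X = 1 | obs) = 4/19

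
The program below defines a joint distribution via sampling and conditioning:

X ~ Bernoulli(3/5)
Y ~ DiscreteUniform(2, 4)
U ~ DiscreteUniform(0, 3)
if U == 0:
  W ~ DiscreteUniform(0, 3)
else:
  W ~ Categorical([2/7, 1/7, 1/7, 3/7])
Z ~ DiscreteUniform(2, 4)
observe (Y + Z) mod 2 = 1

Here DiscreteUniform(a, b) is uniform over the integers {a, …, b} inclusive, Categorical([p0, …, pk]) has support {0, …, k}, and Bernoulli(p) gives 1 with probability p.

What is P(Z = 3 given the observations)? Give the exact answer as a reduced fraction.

P(Z = 3 | obs) = 1/2

Enumerate traces; 128 have nonzero weight after conditioning:
  (X=0, Y=2, U=0, W=0, Z=3) weight 1/360
  (X=0, Y=2, U=0, W=1, Z=3) weight 1/360
  (X=0, Y=2, U=0, W=2, Z=3) weight 1/360
  (X=0, Y=2, U=0, W=3, Z=3) weight 1/360
  (X=0, Y=2, U=1, W=0, Z=3) weight 1/315
  (X=0, Y=2, U=1, W=1, Z=3) weight 1/630
  (X=0, Y=2, U=1, W=2, Z=3) weight 1/630
  (X=0, Y=2, U=1, W=3, Z=3) weight 1/210
  (X=0, Y=3, U=0, W=0, Z=2) weight 1/360
  (X=0, Y=3, U=0, W=0, Z=4) weight 1/360
  … 118 more
Group by Z:
  weight(Z=2) = 1/9
  weight(Z=3) = 2/9
  weight(Z=4) = 1/9
Total weight = 1/9 + 2/9 + 1/9 = 4/9
P(Z=2 | obs) = 1/9 / 4/9 = 1/4
P(Z=3 | obs) = 2/9 / 4/9 = 1/2
P(Z=4 | obs) = 1/9 / 4/9 = 1/4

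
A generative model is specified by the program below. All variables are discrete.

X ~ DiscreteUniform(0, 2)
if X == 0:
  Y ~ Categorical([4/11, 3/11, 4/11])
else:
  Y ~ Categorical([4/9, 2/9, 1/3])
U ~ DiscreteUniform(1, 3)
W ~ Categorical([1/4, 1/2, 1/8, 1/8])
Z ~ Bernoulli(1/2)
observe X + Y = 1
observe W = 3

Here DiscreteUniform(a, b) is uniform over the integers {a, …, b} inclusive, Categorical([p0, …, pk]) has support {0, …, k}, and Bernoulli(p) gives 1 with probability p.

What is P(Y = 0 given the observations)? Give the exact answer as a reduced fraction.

P(Y = 0 | obs) = 44/71

Enumerate traces; 12 have nonzero weight after conditioning:
  (X=0, Y=1, U=1, W=3, Z=0) weight 1/528
  (X=0, Y=1, U=1, W=3, Z=1) weight 1/528
  (X=0, Y=1, U=2, W=3, Z=0) weight 1/528
  (X=0, Y=1, U=2, W=3, Z=1) weight 1/528
  (X=0, Y=1, U=3, W=3, Z=0) weight 1/528
  (X=0, Y=1, U=3, W=3, Z=1) weight 1/528
  (X=1, Y=0, U=1, W=3, Z=0) weight 1/324
  (X=1, Y=0, U=1, W=3, Z=1) weight 1/324
  … 4 more
Group by Y:
  weight(Y=0) = 1/54
  weight(Y=1) = 1/88
Total weight = 1/54 + 1/88 = 71/2376
P(Y=0 | obs) = 1/54 / 71/2376 = 44/71
P(Y=1 | obs) = 1/88 / 71/2376 = 27/71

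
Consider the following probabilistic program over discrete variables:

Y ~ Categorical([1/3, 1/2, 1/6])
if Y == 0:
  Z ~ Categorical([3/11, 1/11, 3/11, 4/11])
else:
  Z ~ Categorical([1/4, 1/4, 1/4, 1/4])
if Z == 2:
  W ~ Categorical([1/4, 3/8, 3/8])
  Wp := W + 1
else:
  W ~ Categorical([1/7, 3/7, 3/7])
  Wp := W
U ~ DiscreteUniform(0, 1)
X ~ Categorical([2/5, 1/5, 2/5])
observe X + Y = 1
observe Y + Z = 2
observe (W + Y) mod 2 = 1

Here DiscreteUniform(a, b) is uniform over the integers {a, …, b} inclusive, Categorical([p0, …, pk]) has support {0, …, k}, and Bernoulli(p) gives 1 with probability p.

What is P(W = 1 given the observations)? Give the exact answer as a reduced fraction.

Enumerate traces; 6 have nonzero weight after conditioning:
  (Y=0, Z=2, W=1, U=0, X=1) weight 3/880
  (Y=0, Z=2, W=1, U=1, X=1) weight 3/880
  (Y=1, Z=1, W=0, U=0, X=0) weight 1/280
  (Y=1, Z=1, W=0, U=1, X=0) weight 1/280
  (Y=1, Z=1, W=2, U=0, X=0) weight 3/280
  (Y=1, Z=1, W=2, U=1, X=0) weight 3/280
Group by W:
  weight(W=0) = 1/140
  weight(W=1) = 3/440
  weight(W=2) = 3/140
Total weight = 1/140 + 3/440 + 3/140 = 109/3080
P(W=0 | obs) = 1/140 / 109/3080 = 22/109
P(W=1 | obs) = 3/440 / 109/3080 = 21/109
P(W=2 | obs) = 3/140 / 109/3080 = 66/109

P(W = 1 | obs) = 21/109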